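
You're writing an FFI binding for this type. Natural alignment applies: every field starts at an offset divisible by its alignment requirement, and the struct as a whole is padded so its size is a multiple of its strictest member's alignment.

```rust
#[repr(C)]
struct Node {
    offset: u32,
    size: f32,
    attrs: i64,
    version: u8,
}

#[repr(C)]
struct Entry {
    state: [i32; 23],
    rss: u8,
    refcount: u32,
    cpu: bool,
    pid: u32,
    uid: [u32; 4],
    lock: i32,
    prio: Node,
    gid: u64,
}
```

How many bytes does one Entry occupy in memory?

Node: offset at 0 (size 4, align 4) → ends 4; size at 4 (size 4, align 4) → ends 8; attrs at 8 (size 8, align 8) → ends 16; version at 16 (size 1, align 1) → ends 17; tail pad 7 to reach multiple of 8; total 24 bytes, alignment 8
state at 0 (size 92, align 4) → ends 92
rss at 92 (size 1, align 1) → ends 93
pad 3 to align 4 for refcount
refcount at 96 (size 4, align 4) → ends 100
cpu at 100 (size 1, align 1) → ends 101
pad 3 to align 4 for pid
pid at 104 (size 4, align 4) → ends 108
uid at 108 (size 16, align 4) → ends 124
lock at 124 (size 4, align 4) → ends 128
prio at 128 (size 24, align 8) → ends 152
gid at 152 (size 8, align 8) → ends 160
total 160 bytes, alignment 8

160 bytes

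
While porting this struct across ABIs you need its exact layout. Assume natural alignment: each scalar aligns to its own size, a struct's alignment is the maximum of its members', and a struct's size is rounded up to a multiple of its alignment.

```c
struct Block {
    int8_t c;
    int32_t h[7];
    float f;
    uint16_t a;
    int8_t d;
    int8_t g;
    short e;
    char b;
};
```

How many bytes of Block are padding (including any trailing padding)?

@0: c [1B, align 1] → 1
+3 pad (align 4)
@4: h [28B, align 4] → 32
@32: f [4B, align 4] → 36
@36: a [2B, align 2] → 38
@38: d [1B, align 1] → 39
@39: g [1B, align 1] → 40
@40: e [2B, align 2] → 42
@42: b [1B, align 1] → 43
+1 tail pad (align 4)
size 44, align 4
data bytes 40, size 44 → padding 4

4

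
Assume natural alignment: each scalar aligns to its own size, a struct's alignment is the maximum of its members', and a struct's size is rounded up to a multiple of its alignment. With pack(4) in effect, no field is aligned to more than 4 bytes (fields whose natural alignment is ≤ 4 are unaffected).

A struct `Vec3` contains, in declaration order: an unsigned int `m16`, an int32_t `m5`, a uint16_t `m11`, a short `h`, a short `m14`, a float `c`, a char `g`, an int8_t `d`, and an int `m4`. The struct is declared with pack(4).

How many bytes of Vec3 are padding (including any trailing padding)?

0..4  m16  (4B, 4-aligned)
4..8  m5  (4B, 4-aligned)
8..10  m11  (2B, 2-aligned)
10..12  h  (2B, 2-aligned)
12..14  m14  (2B, 2-aligned)
14..16  -- padding (2B)
16..20  c  (4B, 4-aligned)
20..21  g  (1B, 1-aligned)
21..22  d  (1B, 1-aligned)
22..24  -- padding (2B)
24..28  m4  (4B, 4-aligned)
sizeof = 28, alignof = 4
data bytes 24, size 28 → padding 4

4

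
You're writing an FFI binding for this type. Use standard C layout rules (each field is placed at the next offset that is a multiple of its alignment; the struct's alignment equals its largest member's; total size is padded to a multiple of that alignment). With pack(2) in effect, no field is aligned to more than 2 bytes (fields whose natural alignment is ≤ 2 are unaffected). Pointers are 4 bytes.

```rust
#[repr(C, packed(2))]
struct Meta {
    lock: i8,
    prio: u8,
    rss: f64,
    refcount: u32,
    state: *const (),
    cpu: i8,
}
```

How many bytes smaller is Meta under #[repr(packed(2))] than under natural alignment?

natural layout:
  0..1  lock  (1B, 1-aligned)
  1..2  prio  (1B, 1-aligned)
  2..8  -- padding (6B)
  8..16  rss  (8B, 8-aligned)
  16..20  refcount  (4B, 4-aligned)
  20..24  state  (4B, 4-aligned)
  24..25  cpu  (1B, 1-aligned)
  25..32  -- tail padding (7B)
  sizeof = 32, alignof = 8
packed(2) layout:
  0..1  lock  (1B, 1-aligned)
  1..2  prio  (1B, 1-aligned)
  2..10  rss  (8B, 2-aligned)
  10..14  refcount  (4B, 2-aligned)
  14..18  state  (4B, 2-aligned)
  18..19  cpu  (1B, 1-aligned)
  19..20  -- tail padding (1B)
  sizeof = 20, alignof = 2
32 − 20 = 12

12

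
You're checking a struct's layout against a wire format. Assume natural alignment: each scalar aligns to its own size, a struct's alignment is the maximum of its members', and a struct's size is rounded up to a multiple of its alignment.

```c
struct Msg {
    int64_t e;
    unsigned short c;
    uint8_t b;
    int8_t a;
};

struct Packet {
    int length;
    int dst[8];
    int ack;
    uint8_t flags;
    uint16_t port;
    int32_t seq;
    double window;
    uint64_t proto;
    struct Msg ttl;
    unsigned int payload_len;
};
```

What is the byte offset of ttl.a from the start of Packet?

Msg: @0: e [8B, align 8] → 8; @8: c [2B, align 2] → 10; @10: b [1B, align 1] → 11; @11: a [1B, align 1] → 12; +4 tail pad (align 8); size 16, align 8
@0: length [4B, align 4] → 4
@4: dst [32B, align 4] → 36
@36: ack [4B, align 4] → 40
@40: flags [1B, align 1] → 41
+1 pad (align 2)
@42: port [2B, align 2] → 44
@44: seq [4B, align 4] → 48
@48: window [8B, align 8] → 56
@56: proto [8B, align 8] → 64
@64: ttl [16B, align 8] → 80
within Msg: a at 11
64 + 11 = 75

75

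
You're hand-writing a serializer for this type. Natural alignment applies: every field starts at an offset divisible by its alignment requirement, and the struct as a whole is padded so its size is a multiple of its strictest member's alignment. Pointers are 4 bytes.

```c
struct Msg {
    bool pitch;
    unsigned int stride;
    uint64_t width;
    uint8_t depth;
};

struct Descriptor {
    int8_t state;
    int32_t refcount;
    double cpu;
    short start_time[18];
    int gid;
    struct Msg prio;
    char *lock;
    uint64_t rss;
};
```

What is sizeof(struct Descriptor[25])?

Msg: pitch at 0 (size 1, align 1) → ends 1; pad 3 to align 4 for stride; stride at 4 (size 4, align 4) → ends 8; width at 8 (size 8, align 8) → ends 16; depth at 16 (size 1, align 1) → ends 17; tail pad 7 to reach multiple of 8; total 24 bytes, alignment 8
state at 0 (size 1, align 1) → ends 1
pad 3 to align 4 for refcount
refcount at 4 (size 4, align 4) → ends 8
cpu at 8 (size 8, align 8) → ends 16
start_time at 16 (size 36, align 2) → ends 52
gid at 52 (size 4, align 4) → ends 56
prio at 56 (size 24, align 8) → ends 80
lock at 80 (size 4, align 4) → ends 84
pad 4 to align 8 for rss
rss at 88 (size 8, align 8) → ends 96
total 96 bytes, alignment 8
array of 25: 25 × 96 = 2400

2400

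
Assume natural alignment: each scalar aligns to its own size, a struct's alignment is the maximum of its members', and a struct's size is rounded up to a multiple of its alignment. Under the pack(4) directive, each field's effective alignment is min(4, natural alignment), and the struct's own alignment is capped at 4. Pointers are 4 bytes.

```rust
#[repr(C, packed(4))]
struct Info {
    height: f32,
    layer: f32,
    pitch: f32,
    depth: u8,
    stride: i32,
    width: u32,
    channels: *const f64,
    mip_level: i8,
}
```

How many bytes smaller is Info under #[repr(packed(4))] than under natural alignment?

0

natural layout:
  0..4  height  (4B, 4-aligned)
  4..8  layer  (4B, 4-aligned)
  8..12  pitch  (4B, 4-aligned)
  12..13  depth  (1B, 1-aligned)
  13..16  -- padding (3B)
  16..20  stride  (4B, 4-aligned)
  20..24  width  (4B, 4-aligned)
  24..28  channels  (4B, 4-aligned)
  28..29  mip_level  (1B, 1-aligned)
  29..32  -- tail padding (3B)
  sizeof = 32, alignof = 4
packed(4) layout:
  0..4  height  (4B, 4-aligned)
  4..8  layer  (4B, 4-aligned)
  8..12  pitch  (4B, 4-aligned)
  12..13  depth  (1B, 1-aligned)
  13..16  -- padding (3B)
  16..20  stride  (4B, 4-aligned)
  20..24  width  (4B, 4-aligned)
  24..28  channels  (4B, 4-aligned)
  28..29  mip_level  (1B, 1-aligned)
  29..32  -- tail padding (3B)
  sizeof = 32, alignof = 4
32 − 32 = 0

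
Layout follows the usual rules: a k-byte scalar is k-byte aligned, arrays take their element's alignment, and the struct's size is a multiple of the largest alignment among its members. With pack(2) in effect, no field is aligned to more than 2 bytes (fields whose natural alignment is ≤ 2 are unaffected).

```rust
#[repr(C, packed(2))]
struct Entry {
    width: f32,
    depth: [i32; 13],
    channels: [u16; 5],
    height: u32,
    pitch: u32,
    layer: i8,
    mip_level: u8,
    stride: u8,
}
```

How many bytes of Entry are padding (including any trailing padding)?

1

width at 0 (size 4, align 2) → ends 4
depth at 4 (size 52, align 2) → ends 56
channels at 56 (size 10, align 2) → ends 66
height at 66 (size 4, align 2) → ends 70
pitch at 70 (size 4, align 2) → ends 74
layer at 74 (size 1, align 1) → ends 75
mip_level at 75 (size 1, align 1) → ends 76
stride at 76 (size 1, align 1) → ends 77
tail pad 1 to reach multiple of 2
total 78 bytes, alignment 2
data bytes 77, size 78 → padding 1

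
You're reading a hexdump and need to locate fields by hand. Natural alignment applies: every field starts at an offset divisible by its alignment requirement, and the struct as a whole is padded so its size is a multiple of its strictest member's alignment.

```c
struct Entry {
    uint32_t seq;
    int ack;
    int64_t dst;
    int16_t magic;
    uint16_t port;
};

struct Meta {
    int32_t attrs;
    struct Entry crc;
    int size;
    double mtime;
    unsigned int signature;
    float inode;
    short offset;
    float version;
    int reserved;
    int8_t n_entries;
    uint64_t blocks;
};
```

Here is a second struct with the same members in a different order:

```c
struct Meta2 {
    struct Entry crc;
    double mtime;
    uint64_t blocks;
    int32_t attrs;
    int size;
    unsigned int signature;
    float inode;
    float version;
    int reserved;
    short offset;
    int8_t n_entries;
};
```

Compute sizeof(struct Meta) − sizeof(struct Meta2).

8

Entry: seq at 0 (size 4, align 4) → ends 4; ack at 4 (size 4, align 4) → ends 8; dst at 8 (size 8, align 8) → ends 16; magic at 16 (size 2, align 2) → ends 18; port at 18 (size 2, align 2) → ends 20; tail pad 4 to reach multiple of 8; total 24 bytes, alignment 8
attrs at 0 (size 4, align 4) → ends 4
pad 4 to align 8 for crc
crc at 8 (size 24, align 8) → ends 32
size at 32 (size 4, align 4) → ends 36
pad 4 to align 8 for mtime
mtime at 40 (size 8, align 8) → ends 48
signature at 48 (size 4, align 4) → ends 52
inode at 52 (size 4, align 4) → ends 56
offset at 56 (size 2, align 2) → ends 58
pad 2 to align 4 for version
version at 60 (size 4, align 4) → ends 64
reserved at 64 (size 4, align 4) → ends 68
n_entries at 68 (size 1, align 1) → ends 69
pad 3 to align 8 for blocks
blocks at 72 (size 8, align 8) → ends 80
total 80 bytes, alignment 8
— Meta2 —
crc at 0 (size 24, align 8) → ends 24
mtime at 24 (size 8, align 8) → ends 32
blocks at 32 (size 8, align 8) → ends 40
attrs at 40 (size 4, align 4) → ends 44
size at 44 (size 4, align 4) → ends 48
signature at 48 (size 4, align 4) → ends 52
inode at 52 (size 4, align 4) → ends 56
version at 56 (size 4, align 4) → ends 60
reserved at 60 (size 4, align 4) → ends 64
offset at 64 (size 2, align 2) → ends 66
n_entries at 66 (size 1, align 1) → ends 67
tail pad 5 to reach multiple of 8
total 72 bytes, alignment 8
80 − 72 = 8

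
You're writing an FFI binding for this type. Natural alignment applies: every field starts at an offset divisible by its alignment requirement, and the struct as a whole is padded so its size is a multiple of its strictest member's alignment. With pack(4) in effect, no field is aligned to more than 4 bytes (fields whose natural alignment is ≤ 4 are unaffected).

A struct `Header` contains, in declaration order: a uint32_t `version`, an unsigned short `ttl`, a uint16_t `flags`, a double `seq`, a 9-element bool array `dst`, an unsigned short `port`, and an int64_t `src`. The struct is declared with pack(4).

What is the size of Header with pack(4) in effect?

36

@0: version [4B, align 4] → 4
@4: ttl [2B, align 2] → 6
@6: flags [2B, align 2] → 8
@8: seq [8B, align 4] → 16
@16: dst [9B, align 1] → 25
+1 pad (align 2)
@26: port [2B, align 2] → 28
@28: src [8B, align 4] → 36
size 36, align 4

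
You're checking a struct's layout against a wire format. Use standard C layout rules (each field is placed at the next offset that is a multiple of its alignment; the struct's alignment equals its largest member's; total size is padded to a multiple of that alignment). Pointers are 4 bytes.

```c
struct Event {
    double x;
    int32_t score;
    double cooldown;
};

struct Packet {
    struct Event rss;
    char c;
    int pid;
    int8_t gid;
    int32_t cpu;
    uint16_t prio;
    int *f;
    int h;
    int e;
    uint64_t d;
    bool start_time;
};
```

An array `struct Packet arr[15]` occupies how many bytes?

1080

Event: x at 0 (size 8, align 8) → ends 8; score at 8 (size 4, align 4) → ends 12; pad 4 to align 8 for cooldown; cooldown at 16 (size 8, align 8) → ends 24; total 24 bytes, alignment 8
rss at 0 (size 24, align 8) → ends 24
c at 24 (size 1, align 1) → ends 25
pad 3 to align 4 for pid
pid at 28 (size 4, align 4) → ends 32
gid at 32 (size 1, align 1) → ends 33
pad 3 to align 4 for cpu
cpu at 36 (size 4, align 4) → ends 40
prio at 40 (size 2, align 2) → ends 42
pad 2 to align 4 for f
f at 44 (size 4, align 4) → ends 48
h at 48 (size 4, align 4) → ends 52
e at 52 (size 4, align 4) → ends 56
d at 56 (size 8, align 8) → ends 64
start_time at 64 (size 1, align 1) → ends 65
tail pad 7 to reach multiple of 8
total 72 bytes, alignment 8
array of 15: 15 × 72 = 1080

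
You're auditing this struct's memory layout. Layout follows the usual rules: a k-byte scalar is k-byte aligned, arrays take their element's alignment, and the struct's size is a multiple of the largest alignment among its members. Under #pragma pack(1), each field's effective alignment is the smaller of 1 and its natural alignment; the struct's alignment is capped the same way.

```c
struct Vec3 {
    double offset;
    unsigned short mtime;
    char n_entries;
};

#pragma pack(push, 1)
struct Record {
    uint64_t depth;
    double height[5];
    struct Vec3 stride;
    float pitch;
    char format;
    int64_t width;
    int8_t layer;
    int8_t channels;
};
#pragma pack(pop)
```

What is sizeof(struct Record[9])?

711

Vec3: 0..8  offset  (8B, 8-aligned); 8..10  mtime  (2B, 2-aligned); 10..11  n_entries  (1B, 1-aligned); 11..16  -- tail padding (5B); sizeof = 16, alignof = 8
0..8  depth  (8B, 1-aligned)
8..48  height  (40B, 1-aligned)
48..64  stride  (16B, 1-aligned)
64..68  pitch  (4B, 1-aligned)
68..69  format  (1B, 1-aligned)
69..77  width  (8B, 1-aligned)
77..78  layer  (1B, 1-aligned)
78..79  channels  (1B, 1-aligned)
sizeof = 79, alignof = 1
array of 9: 9 × 79 = 711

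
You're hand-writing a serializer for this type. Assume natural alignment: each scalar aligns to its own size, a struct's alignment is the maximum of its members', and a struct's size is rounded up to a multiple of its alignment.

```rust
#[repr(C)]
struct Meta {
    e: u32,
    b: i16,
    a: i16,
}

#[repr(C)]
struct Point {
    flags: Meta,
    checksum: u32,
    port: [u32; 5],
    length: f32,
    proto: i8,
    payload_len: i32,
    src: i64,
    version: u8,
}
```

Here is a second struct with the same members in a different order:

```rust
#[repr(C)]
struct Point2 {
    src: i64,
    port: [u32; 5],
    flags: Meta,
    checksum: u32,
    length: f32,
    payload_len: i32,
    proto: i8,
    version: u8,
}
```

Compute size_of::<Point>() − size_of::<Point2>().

Meta: @0: e [4B, align 4] → 4; @4: b [2B, align 2] → 6; @6: a [2B, align 2] → 8; size 8, align 4
@0: flags [8B, align 4] → 8
@8: checksum [4B, align 4] → 12
@12: port [20B, align 4] → 32
@32: length [4B, align 4] → 36
@36: proto [1B, align 1] → 37
+3 pad (align 4)
@40: payload_len [4B, align 4] → 44
+4 pad (align 8)
@48: src [8B, align 8] → 56
@56: version [1B, align 1] → 57
+7 tail pad (align 8)
size 64, align 8
— Point2 —
@0: src [8B, align 8] → 8
@8: port [20B, align 4] → 28
@28: flags [8B, align 4] → 36
@36: checksum [4B, align 4] → 40
@40: length [4B, align 4] → 44
@44: payload_len [4B, align 4] → 48
@48: proto [1B, align 1] → 49
@49: version [1B, align 1] → 50
+6 tail pad (align 8)
size 56, align 8
64 − 56 = 8

8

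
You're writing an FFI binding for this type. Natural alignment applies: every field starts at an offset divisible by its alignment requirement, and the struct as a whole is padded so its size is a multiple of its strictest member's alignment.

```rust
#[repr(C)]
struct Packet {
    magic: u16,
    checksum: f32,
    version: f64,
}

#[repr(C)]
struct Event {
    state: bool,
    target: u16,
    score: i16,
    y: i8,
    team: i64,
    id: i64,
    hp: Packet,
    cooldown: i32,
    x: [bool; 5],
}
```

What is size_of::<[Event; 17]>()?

Packet: @0: magic [2B, align 2] → 2; +2 pad (align 4); @4: checksum [4B, align 4] → 8; @8: version [8B, align 8] → 16; size 16, align 8
@0: state [1B, align 1] → 1
+1 pad (align 2)
@2: target [2B, align 2] → 4
@4: score [2B, align 2] → 6
@6: y [1B, align 1] → 7
+1 pad (align 8)
@8: team [8B, align 8] → 16
@16: id [8B, align 8] → 24
@24: hp [16B, align 8] → 40
@40: cooldown [4B, align 4] → 44
@44: x [5B, align 1] → 49
+7 tail pad (align 8)
size 56, align 8
array of 17: 17 × 56 = 952

952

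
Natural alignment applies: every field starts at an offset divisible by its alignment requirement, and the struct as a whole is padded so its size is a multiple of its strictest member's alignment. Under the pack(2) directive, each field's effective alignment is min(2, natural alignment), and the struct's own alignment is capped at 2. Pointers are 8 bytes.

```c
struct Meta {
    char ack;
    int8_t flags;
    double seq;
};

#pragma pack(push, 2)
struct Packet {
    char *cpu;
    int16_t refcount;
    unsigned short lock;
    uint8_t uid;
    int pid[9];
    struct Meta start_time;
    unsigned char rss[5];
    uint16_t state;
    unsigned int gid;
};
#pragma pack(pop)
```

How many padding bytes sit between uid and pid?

1

Meta: ack at 0 (size 1, align 1) → ends 1; flags at 1 (size 1, align 1) → ends 2; pad 6 to align 8 for seq; seq at 8 (size 8, align 8) → ends 16; total 16 bytes, alignment 8
cpu at 0 (size 8, align 2) → ends 8
refcount at 8 (size 2, align 2) → ends 10
lock at 10 (size 2, align 2) → ends 12
uid at 12 (size 1, align 1) → ends 13
pad 1 to align 2 for pid
pid at 14 (size 36, align 2) → ends 50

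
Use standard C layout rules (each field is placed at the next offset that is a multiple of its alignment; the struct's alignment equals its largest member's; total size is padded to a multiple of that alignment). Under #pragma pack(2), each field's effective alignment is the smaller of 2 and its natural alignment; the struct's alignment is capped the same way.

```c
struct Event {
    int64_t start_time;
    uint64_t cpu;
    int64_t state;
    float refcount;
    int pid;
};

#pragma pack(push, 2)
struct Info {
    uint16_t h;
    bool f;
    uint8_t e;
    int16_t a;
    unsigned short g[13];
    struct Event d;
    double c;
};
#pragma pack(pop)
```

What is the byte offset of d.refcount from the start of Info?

Event: @0: start_time [8B, align 8] → 8; @8: cpu [8B, align 8] → 16; @16: state [8B, align 8] → 24; @24: refcount [4B, align 4] → 28; @28: pid [4B, align 4] → 32; size 32, align 8
@0: h [2B, align 2] → 2
@2: f [1B, align 1] → 3
@3: e [1B, align 1] → 4
@4: a [2B, align 2] → 6
@6: g [26B, align 2] → 32
@32: d [32B, align 2] → 64
within Event: refcount at 24
32 + 24 = 56

56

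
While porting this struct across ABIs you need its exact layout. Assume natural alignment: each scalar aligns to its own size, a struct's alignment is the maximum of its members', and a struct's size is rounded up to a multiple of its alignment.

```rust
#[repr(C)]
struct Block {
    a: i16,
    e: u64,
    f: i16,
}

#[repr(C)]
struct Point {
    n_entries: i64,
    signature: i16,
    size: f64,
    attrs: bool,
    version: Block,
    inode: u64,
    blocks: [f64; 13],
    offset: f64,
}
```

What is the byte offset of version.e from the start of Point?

40

Block: a at 0 (size 2, align 2) → ends 2; pad 6 to align 8 for e; e at 8 (size 8, align 8) → ends 16; f at 16 (size 2, align 2) → ends 18; tail pad 6 to reach multiple of 8; total 24 bytes, alignment 8
n_entries at 0 (size 8, align 8) → ends 8
signature at 8 (size 2, align 2) → ends 10
pad 6 to align 8 for size
size at 16 (size 8, align 8) → ends 24
attrs at 24 (size 1, align 1) → ends 25
pad 7 to align 8 for version
version at 32 (size 24, align 8) → ends 56
within Block: e at 8
32 + 8 = 40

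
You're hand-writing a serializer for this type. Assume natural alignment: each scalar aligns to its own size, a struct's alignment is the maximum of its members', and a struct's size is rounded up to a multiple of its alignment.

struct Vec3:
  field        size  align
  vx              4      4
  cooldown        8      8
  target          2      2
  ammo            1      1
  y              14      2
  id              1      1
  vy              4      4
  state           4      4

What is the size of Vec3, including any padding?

48 bytes

0..4  vx  (4B, 4-aligned)
4..8  -- padding (4B)
8..16  cooldown  (8B, 8-aligned)
16..18  target  (2B, 2-aligned)
18..19  ammo  (1B, 1-aligned)
19..20  -- padding (1B)
20..34  y  (14B, 2-aligned)
34..35  id  (1B, 1-aligned)
35..36  -- padding (1B)
36..40  vy  (4B, 4-aligned)
40..44  state  (4B, 4-aligned)
44..48  -- tail padding (4B)
sizeof = 48, alignof = 8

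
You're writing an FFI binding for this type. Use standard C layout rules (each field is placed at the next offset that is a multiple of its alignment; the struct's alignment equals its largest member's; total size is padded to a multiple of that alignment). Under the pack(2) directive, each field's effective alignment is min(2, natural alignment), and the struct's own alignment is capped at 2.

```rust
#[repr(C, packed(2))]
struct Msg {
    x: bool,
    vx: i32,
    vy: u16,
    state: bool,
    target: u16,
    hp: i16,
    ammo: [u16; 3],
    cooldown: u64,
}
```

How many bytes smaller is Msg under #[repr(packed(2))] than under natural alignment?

natural layout:
  @0: x [1B, align 1] → 1
  +3 pad (align 4)
  @4: vx [4B, align 4] → 8
  @8: vy [2B, align 2] → 10
  @10: state [1B, align 1] → 11
  +1 pad (align 2)
  @12: target [2B, align 2] → 14
  @14: hp [2B, align 2] → 16
  @16: ammo [6B, align 2] → 22
  +2 pad (align 8)
  @24: cooldown [8B, align 8] → 32
  size 32, align 8
packed(2) layout:
  @0: x [1B, align 1] → 1
  +1 pad (align 2)
  @2: vx [4B, align 2] → 6
  @6: vy [2B, align 2] → 8
  @8: state [1B, align 1] → 9
  +1 pad (align 2)
  @10: target [2B, align 2] → 12
  @12: hp [2B, align 2] → 14
  @14: ammo [6B, align 2] → 20
  @20: cooldown [8B, align 2] → 28
  size 28, align 2
32 − 28 = 4

4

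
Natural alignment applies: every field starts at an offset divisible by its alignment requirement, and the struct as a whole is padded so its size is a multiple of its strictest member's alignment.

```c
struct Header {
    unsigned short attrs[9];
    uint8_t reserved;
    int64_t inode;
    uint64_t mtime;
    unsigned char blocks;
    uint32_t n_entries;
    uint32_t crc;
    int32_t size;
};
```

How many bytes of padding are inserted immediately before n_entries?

attrs at 0 (size 18, align 2) → ends 18
reserved at 18 (size 1, align 1) → ends 19
pad 5 to align 8 for inode
inode at 24 (size 8, align 8) → ends 32
mtime at 32 (size 8, align 8) → ends 40
blocks at 40 (size 1, align 1) → ends 41
pad 3 to align 4 for n_entries
n_entries at 44 (size 4, align 4) → ends 48

3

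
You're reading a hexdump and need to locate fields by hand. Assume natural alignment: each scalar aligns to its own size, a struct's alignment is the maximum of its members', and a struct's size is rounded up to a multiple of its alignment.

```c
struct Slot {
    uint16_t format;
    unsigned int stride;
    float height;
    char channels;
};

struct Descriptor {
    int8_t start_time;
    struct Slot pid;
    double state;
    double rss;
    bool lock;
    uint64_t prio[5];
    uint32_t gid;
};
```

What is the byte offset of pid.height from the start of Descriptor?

Slot: format at 0 (size 2, align 2) → ends 2; pad 2 to align 4 for stride; stride at 4 (size 4, align 4) → ends 8; height at 8 (size 4, align 4) → ends 12; channels at 12 (size 1, align 1) → ends 13; tail pad 3 to reach multiple of 4; total 16 bytes, alignment 4
start_time at 0 (size 1, align 1) → ends 1
pad 3 to align 4 for pid
pid at 4 (size 16, align 4) → ends 20
within Slot: height at 8
4 + 8 = 12

12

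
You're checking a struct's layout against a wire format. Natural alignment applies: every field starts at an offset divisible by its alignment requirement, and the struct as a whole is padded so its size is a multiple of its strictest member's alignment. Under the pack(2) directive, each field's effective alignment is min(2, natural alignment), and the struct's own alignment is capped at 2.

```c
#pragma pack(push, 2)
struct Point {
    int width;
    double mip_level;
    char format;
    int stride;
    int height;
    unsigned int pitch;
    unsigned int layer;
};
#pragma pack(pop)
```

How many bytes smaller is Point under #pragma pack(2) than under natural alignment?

natural layout:
  @0: width [4B, align 4] → 4
  +4 pad (align 8)
  @8: mip_level [8B, align 8] → 16
  @16: format [1B, align 1] → 17
  +3 pad (align 4)
  @20: stride [4B, align 4] → 24
  @24: height [4B, align 4] → 28
  @28: pitch [4B, align 4] → 32
  @32: layer [4B, align 4] → 36
  +4 tail pad (align 8)
  size 40, align 8
packed(2) layout:
  @0: width [4B, align 2] → 4
  @4: mip_level [8B, align 2] → 12
  @12: format [1B, align 1] → 13
  +1 pad (align 2)
  @14: stride [4B, align 2] → 18
  @18: height [4B, align 2] → 22
  @22: pitch [4B, align 2] → 26
  @26: layer [4B, align 2] → 30
  size 30, align 2
40 − 30 = 10

10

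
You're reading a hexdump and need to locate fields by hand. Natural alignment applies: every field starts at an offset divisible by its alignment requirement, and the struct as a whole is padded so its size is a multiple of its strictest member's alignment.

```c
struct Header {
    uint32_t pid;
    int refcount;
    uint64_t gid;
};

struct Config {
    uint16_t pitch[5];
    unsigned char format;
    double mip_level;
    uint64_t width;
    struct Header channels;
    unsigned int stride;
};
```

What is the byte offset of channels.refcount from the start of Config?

Header: pid at 0 (size 4, align 4) → ends 4; refcount at 4 (size 4, align 4) → ends 8; gid at 8 (size 8, align 8) → ends 16; total 16 bytes, alignment 8
pitch at 0 (size 10, align 2) → ends 10
format at 10 (size 1, align 1) → ends 11
pad 5 to align 8 for mip_level
mip_level at 16 (size 8, align 8) → ends 24
width at 24 (size 8, align 8) → ends 32
channels at 32 (size 16, align 8) → ends 48
within Header: refcount at 4
32 + 4 = 36

36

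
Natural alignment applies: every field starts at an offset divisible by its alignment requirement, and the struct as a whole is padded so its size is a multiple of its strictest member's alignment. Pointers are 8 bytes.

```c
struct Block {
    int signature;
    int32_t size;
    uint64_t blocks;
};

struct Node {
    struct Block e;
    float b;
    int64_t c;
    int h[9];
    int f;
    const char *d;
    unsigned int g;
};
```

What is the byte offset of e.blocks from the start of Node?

Block: signature at 0 (size 4, align 4) → ends 4; size at 4 (size 4, align 4) → ends 8; blocks at 8 (size 8, align 8) → ends 16; total 16 bytes, alignment 8
e at 0 (size 16, align 8) → ends 16
within Block: blocks at 8
0 + 8 = 8

8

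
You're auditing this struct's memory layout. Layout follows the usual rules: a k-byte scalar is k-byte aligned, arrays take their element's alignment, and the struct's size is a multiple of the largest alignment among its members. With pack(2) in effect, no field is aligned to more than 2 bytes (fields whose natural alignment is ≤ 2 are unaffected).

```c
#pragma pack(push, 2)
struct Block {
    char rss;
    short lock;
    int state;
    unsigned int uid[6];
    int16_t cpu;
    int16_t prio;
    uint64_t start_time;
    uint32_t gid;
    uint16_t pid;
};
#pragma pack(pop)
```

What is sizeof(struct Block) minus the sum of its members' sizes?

@0: rss [1B, align 1] → 1
+1 pad (align 2)
@2: lock [2B, align 2] → 4
@4: state [4B, align 2] → 8
@8: uid [24B, align 2] → 32
@32: cpu [2B, align 2] → 34
@34: prio [2B, align 2] → 36
@36: start_time [8B, align 2] → 44
@44: gid [4B, align 2] → 48
@48: pid [2B, align 2] → 50
size 50, align 2
data bytes 49, size 50 → padding 1

1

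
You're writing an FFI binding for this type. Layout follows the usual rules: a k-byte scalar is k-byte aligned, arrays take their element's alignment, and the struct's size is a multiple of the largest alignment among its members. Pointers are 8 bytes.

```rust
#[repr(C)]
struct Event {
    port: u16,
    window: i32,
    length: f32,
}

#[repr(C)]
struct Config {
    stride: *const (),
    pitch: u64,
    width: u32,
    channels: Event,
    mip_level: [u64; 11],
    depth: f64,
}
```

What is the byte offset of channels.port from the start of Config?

20

Event: port at 0 (size 2, align 2) → ends 2; pad 2 to align 4 for window; window at 4 (size 4, align 4) → ends 8; length at 8 (size 4, align 4) → ends 12; total 12 bytes, alignment 4
stride at 0 (size 8, align 8) → ends 8
pitch at 8 (size 8, align 8) → ends 16
width at 16 (size 4, align 4) → ends 20
channels at 20 (size 12, align 4) → ends 32
within Event: port at 0
20 + 0 = 20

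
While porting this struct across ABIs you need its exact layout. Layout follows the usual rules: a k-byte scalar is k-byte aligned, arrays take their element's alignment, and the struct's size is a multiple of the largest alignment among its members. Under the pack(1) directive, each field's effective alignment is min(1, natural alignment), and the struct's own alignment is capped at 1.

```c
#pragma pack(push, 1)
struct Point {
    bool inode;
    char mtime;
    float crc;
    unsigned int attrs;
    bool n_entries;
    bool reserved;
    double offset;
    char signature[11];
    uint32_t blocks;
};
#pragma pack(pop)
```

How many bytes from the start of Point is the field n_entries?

10

0..1  inode  (1B, 1-aligned)
1..2  mtime  (1B, 1-aligned)
2..6  crc  (4B, 1-aligned)
6..10  attrs  (4B, 1-aligned)
10..11  n_entries  (1B, 1-aligned)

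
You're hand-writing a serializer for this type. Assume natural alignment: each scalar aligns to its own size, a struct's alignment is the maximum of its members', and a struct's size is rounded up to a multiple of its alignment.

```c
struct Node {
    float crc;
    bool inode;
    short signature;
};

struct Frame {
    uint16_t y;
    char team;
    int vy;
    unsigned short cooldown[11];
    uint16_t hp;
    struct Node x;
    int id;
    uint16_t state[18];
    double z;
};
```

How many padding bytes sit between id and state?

0

Node: crc at 0 (size 4, align 4) → ends 4; inode at 4 (size 1, align 1) → ends 5; pad 1 to align 2 for signature; signature at 6 (size 2, align 2) → ends 8; total 8 bytes, alignment 4
y at 0 (size 2, align 2) → ends 2
team at 2 (size 1, align 1) → ends 3
pad 1 to align 4 for vy
vy at 4 (size 4, align 4) → ends 8
cooldown at 8 (size 22, align 2) → ends 30
hp at 30 (size 2, align 2) → ends 32
x at 32 (size 8, align 4) → ends 40
id at 40 (size 4, align 4) → ends 44
state at 44 (size 36, align 2) → ends 80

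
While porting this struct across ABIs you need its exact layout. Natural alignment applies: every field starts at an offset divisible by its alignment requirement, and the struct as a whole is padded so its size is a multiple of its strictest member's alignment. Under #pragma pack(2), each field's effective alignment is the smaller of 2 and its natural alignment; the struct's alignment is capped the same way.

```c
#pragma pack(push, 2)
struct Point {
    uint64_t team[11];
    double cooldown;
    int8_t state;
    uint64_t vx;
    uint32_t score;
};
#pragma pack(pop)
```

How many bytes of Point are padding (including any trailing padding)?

1

team at 0 (size 88, align 2) → ends 88
cooldown at 88 (size 8, align 2) → ends 96
state at 96 (size 1, align 1) → ends 97
pad 1 to align 2 for vx
vx at 98 (size 8, align 2) → ends 106
score at 106 (size 4, align 2) → ends 110
total 110 bytes, alignment 2
data bytes 109, size 110 → padding 1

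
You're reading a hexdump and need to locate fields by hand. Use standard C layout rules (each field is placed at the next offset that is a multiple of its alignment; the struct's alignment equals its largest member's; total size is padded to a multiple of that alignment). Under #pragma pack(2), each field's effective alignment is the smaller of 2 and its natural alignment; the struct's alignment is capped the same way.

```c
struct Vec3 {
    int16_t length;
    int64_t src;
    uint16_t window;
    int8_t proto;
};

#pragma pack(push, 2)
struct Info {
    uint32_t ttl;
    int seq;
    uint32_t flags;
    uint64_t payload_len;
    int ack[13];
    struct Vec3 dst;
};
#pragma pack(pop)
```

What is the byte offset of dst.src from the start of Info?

Vec3: length at 0 (size 2, align 2) → ends 2; pad 6 to align 8 for src; src at 8 (size 8, align 8) → ends 16; window at 16 (size 2, align 2) → ends 18; proto at 18 (size 1, align 1) → ends 19; tail pad 5 to reach multiple of 8; total 24 bytes, alignment 8
ttl at 0 (size 4, align 2) → ends 4
seq at 4 (size 4, align 2) → ends 8
flags at 8 (size 4, align 2) → ends 12
payload_len at 12 (size 8, align 2) → ends 20
ack at 20 (size 52, align 2) → ends 72
dst at 72 (size 24, align 2) → ends 96
within Vec3: src at 8
72 + 8 = 80

80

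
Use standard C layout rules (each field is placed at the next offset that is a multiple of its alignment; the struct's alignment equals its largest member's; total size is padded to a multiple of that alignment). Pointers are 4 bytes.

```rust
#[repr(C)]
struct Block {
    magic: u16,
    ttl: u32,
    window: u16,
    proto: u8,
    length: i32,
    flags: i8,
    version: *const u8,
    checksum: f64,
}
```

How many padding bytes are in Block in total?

6

0..2  magic  (2B, 2-aligned)
2..4  -- padding (2B)
4..8  ttl  (4B, 4-aligned)
8..10  window  (2B, 2-aligned)
10..11  proto  (1B, 1-aligned)
11..12  -- padding (1B)
12..16  length  (4B, 4-aligned)
16..17  flags  (1B, 1-aligned)
17..20  -- padding (3B)
20..24  version  (4B, 4-aligned)
24..32  checksum  (8B, 8-aligned)
sizeof = 32, alignof = 8
data bytes 26, size 32 → padding 6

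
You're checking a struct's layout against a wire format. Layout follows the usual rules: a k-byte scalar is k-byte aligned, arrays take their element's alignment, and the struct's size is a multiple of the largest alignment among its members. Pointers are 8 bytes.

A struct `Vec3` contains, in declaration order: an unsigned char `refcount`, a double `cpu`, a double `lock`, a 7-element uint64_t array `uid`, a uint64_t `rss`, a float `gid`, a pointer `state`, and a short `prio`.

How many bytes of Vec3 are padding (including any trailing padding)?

refcount at 0 (size 1, align 1) → ends 1
pad 7 to align 8 for cpu
cpu at 8 (size 8, align 8) → ends 16
lock at 16 (size 8, align 8) → ends 24
uid at 24 (size 56, align 8) → ends 80
rss at 80 (size 8, align 8) → ends 88
gid at 88 (size 4, align 4) → ends 92
pad 4 to align 8 for state
state at 96 (size 8, align 8) → ends 104
prio at 104 (size 2, align 2) → ends 106
tail pad 6 to reach multiple of 8
total 112 bytes, alignment 8
data bytes 95, size 112 → padding 17

17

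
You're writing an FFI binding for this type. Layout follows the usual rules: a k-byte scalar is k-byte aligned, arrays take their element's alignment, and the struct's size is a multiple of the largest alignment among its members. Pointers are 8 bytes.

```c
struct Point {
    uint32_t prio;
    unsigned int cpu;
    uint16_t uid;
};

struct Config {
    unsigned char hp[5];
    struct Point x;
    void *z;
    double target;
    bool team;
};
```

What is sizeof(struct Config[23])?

Point: prio at 0 (size 4, align 4) → ends 4; cpu at 4 (size 4, align 4) → ends 8; uid at 8 (size 2, align 2) → ends 10; tail pad 2 to reach multiple of 4; total 12 bytes, alignment 4
hp at 0 (size 5, align 1) → ends 5
pad 3 to align 4 for x
x at 8 (size 12, align 4) → ends 20
pad 4 to align 8 for z
z at 24 (size 8, align 8) → ends 32
target at 32 (size 8, align 8) → ends 40
team at 40 (size 1, align 1) → ends 41
tail pad 7 to reach multiple of 8
total 48 bytes, alignment 8
array of 23: 23 × 48 = 1104

1104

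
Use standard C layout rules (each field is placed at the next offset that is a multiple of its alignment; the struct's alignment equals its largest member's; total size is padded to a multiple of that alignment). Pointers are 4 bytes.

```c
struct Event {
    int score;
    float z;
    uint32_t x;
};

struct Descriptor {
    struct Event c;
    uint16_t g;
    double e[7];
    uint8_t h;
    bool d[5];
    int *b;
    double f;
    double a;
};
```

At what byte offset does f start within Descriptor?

Event: score at 0 (size 4, align 4) → ends 4; z at 4 (size 4, align 4) → ends 8; x at 8 (size 4, align 4) → ends 12; total 12 bytes, alignment 4
c at 0 (size 12, align 4) → ends 12
g at 12 (size 2, align 2) → ends 14
pad 2 to align 8 for e
e at 16 (size 56, align 8) → ends 72
h at 72 (size 1, align 1) → ends 73
d at 73 (size 5, align 1) → ends 78
pad 2 to align 4 for b
b at 80 (size 4, align 4) → ends 84
pad 4 to align 8 for f
f at 88 (size 8, align 8) → ends 96

88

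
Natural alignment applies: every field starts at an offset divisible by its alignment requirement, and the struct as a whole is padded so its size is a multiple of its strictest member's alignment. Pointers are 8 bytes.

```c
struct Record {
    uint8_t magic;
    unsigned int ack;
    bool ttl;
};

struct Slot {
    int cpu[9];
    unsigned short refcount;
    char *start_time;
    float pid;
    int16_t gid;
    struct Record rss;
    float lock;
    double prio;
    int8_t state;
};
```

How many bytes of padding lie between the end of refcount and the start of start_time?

Record: 0..1  magic  (1B, 1-aligned); 1..4  -- padding (3B); 4..8  ack  (4B, 4-aligned); 8..9  ttl  (1B, 1-aligned); 9..12  -- tail padding (3B); sizeof = 12, alignof = 4
0..36  cpu  (36B, 4-aligned)
36..38  refcount  (2B, 2-aligned)
38..40  -- padding (2B)
40..48  start_time  (8B, 8-aligned)

2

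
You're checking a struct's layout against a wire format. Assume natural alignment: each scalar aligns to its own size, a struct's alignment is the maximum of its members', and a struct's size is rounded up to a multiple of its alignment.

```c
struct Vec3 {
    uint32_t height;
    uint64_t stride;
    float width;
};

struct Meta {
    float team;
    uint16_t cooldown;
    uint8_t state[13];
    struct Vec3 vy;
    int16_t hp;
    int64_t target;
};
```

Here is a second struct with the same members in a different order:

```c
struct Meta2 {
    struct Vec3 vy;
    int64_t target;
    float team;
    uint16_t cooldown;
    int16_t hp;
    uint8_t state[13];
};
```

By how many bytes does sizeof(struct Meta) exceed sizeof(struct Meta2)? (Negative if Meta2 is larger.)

8

Vec3: height at 0 (size 4, align 4) → ends 4; pad 4 to align 8 for stride; stride at 8 (size 8, align 8) → ends 16; width at 16 (size 4, align 4) → ends 20; tail pad 4 to reach multiple of 8; total 24 bytes, alignment 8
team at 0 (size 4, align 4) → ends 4
cooldown at 4 (size 2, align 2) → ends 6
state at 6 (size 13, align 1) → ends 19
pad 5 to align 8 for vy
vy at 24 (size 24, align 8) → ends 48
hp at 48 (size 2, align 2) → ends 50
pad 6 to align 8 for target
target at 56 (size 8, align 8) → ends 64
total 64 bytes, alignment 8
— Meta2 —
vy at 0 (size 24, align 8) → ends 24
target at 24 (size 8, align 8) → ends 32
team at 32 (size 4, align 4) → ends 36
cooldown at 36 (size 2, align 2) → ends 38
hp at 38 (size 2, align 2) → ends 40
state at 40 (size 13, align 1) → ends 53
tail pad 3 to reach multiple of 8
total 56 bytes, alignment 8
64 − 56 = 8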